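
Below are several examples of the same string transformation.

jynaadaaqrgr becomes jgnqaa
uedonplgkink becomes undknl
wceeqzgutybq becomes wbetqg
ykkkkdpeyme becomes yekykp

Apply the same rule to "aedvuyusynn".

The rule is to keep every other character starting from the first (positions 1st, 3rd, 5th, ...), then take characters alternately from the front and the back (1st, last, 2nd, 2nd-last, ...).
On "aedvuyusynn": the first step gives "aduuyn", and the second then gives "andyuu".

andyuu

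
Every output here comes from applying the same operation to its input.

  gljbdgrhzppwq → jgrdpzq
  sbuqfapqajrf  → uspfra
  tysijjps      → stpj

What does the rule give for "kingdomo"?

The transformation: keep every other character starting from the first (positions 1st, 3rd, 5th, ...), then swap each adjacent pair of characters (1↔2, 3↔4, ...).
Working it through for "kingdomo": intermediate "kndm", final "nkmd".

nkmd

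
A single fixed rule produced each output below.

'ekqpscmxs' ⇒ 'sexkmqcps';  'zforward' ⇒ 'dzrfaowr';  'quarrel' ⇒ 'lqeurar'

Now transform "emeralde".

eedmlear

Looking at the pairs, the operation is to take characters alternately from the front and the back (1st, last, 2nd, 2nd-last, ...), then swap each adjacent pair of characters (1↔2, 3↔4, ...).
Applying both steps to "emeralde": "eemdelra", then "eedmlear".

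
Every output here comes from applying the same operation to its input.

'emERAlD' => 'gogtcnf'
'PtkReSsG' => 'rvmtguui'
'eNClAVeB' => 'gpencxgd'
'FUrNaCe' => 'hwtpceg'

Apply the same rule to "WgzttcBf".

yibvvedh

Each output is the input with this applied: shift every letter 2 places forward in the alphabet (wrapping around), then convert every letter to lowercase.
Applying both steps to "WgzttcBf": "YibvveDh", then "yibvvedh".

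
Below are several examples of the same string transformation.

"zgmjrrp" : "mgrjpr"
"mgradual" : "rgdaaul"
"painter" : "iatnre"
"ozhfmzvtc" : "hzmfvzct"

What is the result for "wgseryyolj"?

What's happening: delete the first character, then swap each adjacent pair of characters (1↔2, 3↔4, ...).
"wgseryyolj" → "gseryyolj" → "sgreyyloj".

sgreyyloj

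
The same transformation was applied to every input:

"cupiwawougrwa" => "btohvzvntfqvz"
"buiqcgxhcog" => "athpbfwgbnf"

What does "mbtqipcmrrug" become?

The rule is to shift every letter 1 place backward in the alphabet (wrapping around).
Applying that to "mbtqipcmrrug" gives "lasphoblqqtf".

lasphoblqqtf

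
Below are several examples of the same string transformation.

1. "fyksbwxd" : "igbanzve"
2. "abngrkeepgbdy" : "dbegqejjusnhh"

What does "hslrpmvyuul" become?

kovxoxubsyp

What's happening: take characters alternately from the front and the back (1st, last, 2nd, 2nd-last, ...), then shift every letter 3 places forward in the alphabet (wrapping around).
Working it through for "hslrpmvyuul": intermediate "hlsulurypvm", final "kovxoxubsyp".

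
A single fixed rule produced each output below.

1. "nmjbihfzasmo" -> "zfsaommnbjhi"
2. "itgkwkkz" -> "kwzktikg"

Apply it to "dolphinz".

Rule — swap each adjacent pair of characters (1↔2, 3↔4, ...), then swap the front and back halves of the string.
Applying both steps to "dolphinz": "odplihzn", then "ihznodpl".

ihznodpl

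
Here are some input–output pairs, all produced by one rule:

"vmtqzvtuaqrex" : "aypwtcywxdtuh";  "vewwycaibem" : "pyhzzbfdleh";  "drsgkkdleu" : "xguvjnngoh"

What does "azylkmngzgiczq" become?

Rule — move the last character to the front, then shift every letter 3 places forward in the alphabet (wrapping around).
Working it through for "azylkmngzgiczq": intermediate "qazylkmngzgicz", final "tdcbonpqjcjlfc".

tdcbonpqjcjlfc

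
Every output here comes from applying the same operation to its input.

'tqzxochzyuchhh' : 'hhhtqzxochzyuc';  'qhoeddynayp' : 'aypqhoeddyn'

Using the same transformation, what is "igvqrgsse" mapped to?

sseigvqrg

Each output is the input with this applied: move the last 3 characters to the front (rotate right by 3).
"igvqrgsse" → "sseigvqrg".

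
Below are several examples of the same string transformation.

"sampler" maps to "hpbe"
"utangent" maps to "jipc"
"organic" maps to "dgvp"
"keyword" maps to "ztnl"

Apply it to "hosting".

The pattern: shift every letter 11 places backward in the alphabet (wrapping around), then keep only the first 4 characters.
Doing the same to "hosting": "wdhi".

wdhi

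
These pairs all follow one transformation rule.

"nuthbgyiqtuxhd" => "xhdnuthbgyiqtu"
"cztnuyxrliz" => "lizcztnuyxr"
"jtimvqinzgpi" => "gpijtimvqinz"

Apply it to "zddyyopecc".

The transformation: move the last 3 characters to the front (rotate right by 3).
Applying that to "zddyyopecc" gives "ecczddyyop".

ecczddyyop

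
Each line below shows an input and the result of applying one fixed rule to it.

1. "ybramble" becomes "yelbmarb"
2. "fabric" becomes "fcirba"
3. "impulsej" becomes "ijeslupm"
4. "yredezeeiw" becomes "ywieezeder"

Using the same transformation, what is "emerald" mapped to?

Looking at the pairs, the operation is to reverse the string, then move the last character to the front.
Doing the same to "emerald": "edlarem".

edlarem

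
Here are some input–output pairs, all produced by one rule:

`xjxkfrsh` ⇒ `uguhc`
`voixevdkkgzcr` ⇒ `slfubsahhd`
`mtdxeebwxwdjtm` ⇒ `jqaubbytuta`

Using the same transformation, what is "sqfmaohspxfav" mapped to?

Rule — shift every letter 3 places backward in the alphabet (wrapping around), then delete the last 3 characters.
"sqfmaohspxfav" → "pncjxlepmucxs" → "pncjxlepmu".

pncjxlepmu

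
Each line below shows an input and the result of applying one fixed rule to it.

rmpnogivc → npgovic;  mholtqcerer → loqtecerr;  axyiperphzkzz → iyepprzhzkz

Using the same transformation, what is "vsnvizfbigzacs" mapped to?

vnzibfgiazsc

Rule — swap each adjacent pair of characters (1↔2, 3↔4, ...), then delete the first 2 characters.
Applying both steps to "vsnvizfbigzacs": "svvnzibfgiazsc", then "vnzibfgiazsc".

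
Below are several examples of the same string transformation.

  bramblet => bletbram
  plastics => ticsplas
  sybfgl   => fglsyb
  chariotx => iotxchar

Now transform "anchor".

horanc

The pattern: swap the front and back halves of the string.
So "anchor" becomes "horanc".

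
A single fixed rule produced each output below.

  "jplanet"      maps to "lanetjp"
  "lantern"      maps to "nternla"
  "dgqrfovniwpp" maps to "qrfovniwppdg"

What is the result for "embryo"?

Rule — move the first 2 characters to the end (rotate left by 2).
For "embryo" the result is "bryoem".

bryoem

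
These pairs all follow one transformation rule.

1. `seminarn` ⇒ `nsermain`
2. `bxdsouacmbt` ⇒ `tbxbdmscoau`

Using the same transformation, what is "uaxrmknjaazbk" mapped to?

Rule — swap the first and last characters, then take characters alternately from the front and the back (1st, last, 2nd, 2nd-last, ...).
"uaxrmknjaazbk" → "kaxrmknjaazbu" → "kuabxzramakjn".

kuabxzramakjn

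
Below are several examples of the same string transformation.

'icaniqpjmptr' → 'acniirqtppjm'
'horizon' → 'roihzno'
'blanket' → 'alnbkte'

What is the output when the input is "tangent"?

Looking at the pairs, the operation is to move the first 2 characters to the end (rotate left by 2), then take characters alternately from the front and the back (1st, last, 2nd, 2nd-last, ...).
Working it through for "tangent": intermediate "ngentta", final "nagtetn".

nagtetn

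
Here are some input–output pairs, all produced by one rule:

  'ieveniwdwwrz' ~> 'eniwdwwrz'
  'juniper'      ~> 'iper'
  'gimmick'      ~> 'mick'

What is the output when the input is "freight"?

What's happening: delete the first 3 characters.
For "freight" the result is "ight".

ight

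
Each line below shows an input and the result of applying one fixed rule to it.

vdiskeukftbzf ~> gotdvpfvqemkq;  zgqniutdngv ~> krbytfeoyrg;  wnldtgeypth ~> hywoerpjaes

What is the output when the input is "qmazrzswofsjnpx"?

bxlkckdhzqduyai

Looking at the pairs, the operation is to shift every letter 11 places forward in the alphabet (wrapping around).
"qmazrzswofsjnpx" → "bxlkckdhzqduyai".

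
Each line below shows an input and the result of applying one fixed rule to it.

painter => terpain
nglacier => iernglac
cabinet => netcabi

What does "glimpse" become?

pseglim

Each output is the input with this applied: move the last 3 characters to the front (rotate right by 3).
So "glimpse" becomes "pseglim".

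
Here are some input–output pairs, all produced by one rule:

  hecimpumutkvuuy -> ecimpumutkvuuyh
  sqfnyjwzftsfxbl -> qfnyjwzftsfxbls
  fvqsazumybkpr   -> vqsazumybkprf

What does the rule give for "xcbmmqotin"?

Rule — move the first character to the end.
"xcbmmqotin" → "cbmmqotinx".

cbmmqotinx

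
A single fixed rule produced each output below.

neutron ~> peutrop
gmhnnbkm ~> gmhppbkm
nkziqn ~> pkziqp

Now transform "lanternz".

lapterpz

Each output is the input with this applied: replace every "n" with "p".
"lanternz" → "lapterpz".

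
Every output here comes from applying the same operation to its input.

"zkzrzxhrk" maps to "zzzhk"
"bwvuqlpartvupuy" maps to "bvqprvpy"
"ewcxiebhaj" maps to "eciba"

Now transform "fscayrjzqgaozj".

The pattern: keep every other character starting from the first (positions 1st, 3rd, 5th, ...).
"fscayrjzqgaozj" → "fcyjqaz".

fcyjqaz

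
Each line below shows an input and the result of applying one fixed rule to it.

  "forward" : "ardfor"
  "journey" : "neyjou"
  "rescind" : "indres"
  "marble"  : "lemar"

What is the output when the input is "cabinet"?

Rule — move the first 3 characters to the end (rotate left by 3), then delete the first character.
For "cabinet", step one produces "inetcab"; step two turns that into "netcab".
(Check on "rescind": → "cindres" → "indres" ✓)

netcab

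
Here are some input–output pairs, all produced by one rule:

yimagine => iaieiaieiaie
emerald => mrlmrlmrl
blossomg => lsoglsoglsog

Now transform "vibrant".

irnirnirn

Rule — keep every other character starting from the second (positions 2nd, 4th, 6th, ...), then write the whole string 3 times in a row.
For "vibrant", step one produces "irn"; step two turns that into "irnirnirn".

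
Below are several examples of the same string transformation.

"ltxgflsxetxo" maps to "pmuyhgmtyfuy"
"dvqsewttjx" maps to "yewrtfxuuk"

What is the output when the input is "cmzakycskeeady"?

The pattern: shift every letter 1 place forward in the alphabet (wrapping around), then move the last character to the front.
For "cmzakycskeeady" the result is "zdnablzdtlffbe".

zdnablzdtlffbe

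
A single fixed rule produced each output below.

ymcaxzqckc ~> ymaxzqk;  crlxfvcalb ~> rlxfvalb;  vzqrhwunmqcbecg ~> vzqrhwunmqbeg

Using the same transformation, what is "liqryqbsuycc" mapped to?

liqryqbsuy

The rule is to remove every "c".
So "liqryqbsuycc" becomes "liqryqbsuy".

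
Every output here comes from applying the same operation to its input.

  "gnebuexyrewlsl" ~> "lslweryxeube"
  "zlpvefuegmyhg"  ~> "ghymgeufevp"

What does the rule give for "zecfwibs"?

In each case the input is transformed by: reverse the string, then delete the last 2 characters.
"zecfwibs" → "sbiwfcez" → "sbiwfc".

sbiwfc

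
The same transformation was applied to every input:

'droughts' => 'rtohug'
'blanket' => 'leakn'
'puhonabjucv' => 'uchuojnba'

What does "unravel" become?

nerva

Each output is the input with this applied: take characters alternately from the front and the back (1st, last, 2nd, 2nd-last, ...), then delete the first 2 characters.
"unravel" → "ulnerva" → "nerva".
(Check on "puhonabjucv": → "pvuchuojnba" → "uchuojnba" ✓)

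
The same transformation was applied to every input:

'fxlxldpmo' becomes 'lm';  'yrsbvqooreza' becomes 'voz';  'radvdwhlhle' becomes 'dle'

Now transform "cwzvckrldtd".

cld

The pattern: delete the first 2 characters, then keep one character in every 3, starting at position 3 (positions 3rd, 6th, 9th, ...).
On "cwzvckrldtd": the first step gives "zvckrldtd", and the second then gives "cld".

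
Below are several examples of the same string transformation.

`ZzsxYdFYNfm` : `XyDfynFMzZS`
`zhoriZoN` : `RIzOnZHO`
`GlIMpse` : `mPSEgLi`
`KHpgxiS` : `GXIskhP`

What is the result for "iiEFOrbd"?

The transformation: flip the case of every letter, then move the first 3 characters to the end (rotate left by 3).
On "iiEFOrbd" that produces "foRBDIIe".

foRBDIIe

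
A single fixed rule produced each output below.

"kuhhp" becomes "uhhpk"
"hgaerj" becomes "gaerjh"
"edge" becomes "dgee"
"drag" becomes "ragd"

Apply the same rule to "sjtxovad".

The rule is to move the first character to the end.
So "sjtxovad" becomes "jtxovads".

jtxovads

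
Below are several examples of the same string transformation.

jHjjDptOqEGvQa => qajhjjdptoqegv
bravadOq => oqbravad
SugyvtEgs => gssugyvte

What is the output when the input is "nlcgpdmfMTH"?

Looking at the pairs, the operation is to move the last 2 characters to the front (rotate right by 2), then convert every letter to lowercase.
On "nlcgpdmfMTH": the first step gives "THnlcgpdmfM", and the second then gives "thnlcgpdmfm".

thnlcgpdmfm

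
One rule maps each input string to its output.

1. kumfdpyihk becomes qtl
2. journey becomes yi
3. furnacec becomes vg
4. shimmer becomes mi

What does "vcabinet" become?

The transformation: keep one character in every 3, starting at position 3 (positions 3rd, 6th, 9th, ...), then shift every letter 4 places forward in the alphabet (wrapping around).
Working it through for "vcabinet": intermediate "an", final "er".
(Check on "shimmer": → "ie" → "mi" ✓)

er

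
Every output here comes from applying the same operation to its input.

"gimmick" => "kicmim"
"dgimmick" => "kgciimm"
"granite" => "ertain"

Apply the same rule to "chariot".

The transformation: take characters alternately from the front and the back (1st, last, 2nd, 2nd-last, ...), then delete the first character.
Working it through for "chariot": intermediate "cthoair", final "thoair".
(Check on "granite": → "gertain" → "ertain" ✓)

thoair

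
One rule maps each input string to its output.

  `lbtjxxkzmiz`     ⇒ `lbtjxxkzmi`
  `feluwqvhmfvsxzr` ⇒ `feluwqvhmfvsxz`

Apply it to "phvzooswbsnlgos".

In each case the input is transformed by: delete the last character.
For "phvzooswbsnlgos" the result is "phvzooswbsnlgo".

phvzooswbsnlgo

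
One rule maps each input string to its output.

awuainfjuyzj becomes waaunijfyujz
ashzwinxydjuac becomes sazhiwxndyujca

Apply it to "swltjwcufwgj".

The transformation: swap each adjacent pair of characters (1↔2, 3↔4, ...).
"swltjwcufwgj" → "wstlwjucwfjg".

wstlwjucwfjg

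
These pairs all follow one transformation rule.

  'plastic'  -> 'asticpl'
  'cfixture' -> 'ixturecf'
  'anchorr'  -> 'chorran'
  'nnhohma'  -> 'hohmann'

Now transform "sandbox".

ndboxsa

The transformation: move the first 2 characters to the end (rotate left by 2).
For "sandbox" the result is "ndboxsa".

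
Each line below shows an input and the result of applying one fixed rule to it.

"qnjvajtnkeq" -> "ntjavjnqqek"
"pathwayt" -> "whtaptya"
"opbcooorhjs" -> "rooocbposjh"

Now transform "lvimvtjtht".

jtvmivltht

In each case the input is transformed by: reverse the string, then move the first 3 characters to the end (rotate left by 3).
For "lvimvtjtht", step one produces "thtjtvmivl"; step two turns that into "jtvmivltht".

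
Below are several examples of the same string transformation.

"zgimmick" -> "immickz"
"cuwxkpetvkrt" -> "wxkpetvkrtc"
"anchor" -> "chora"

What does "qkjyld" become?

jyldq

In each case the input is transformed by: move the first 2 characters to the end (rotate left by 2), then delete the last character.
Applying both steps to "qkjyld": "jyldqk", then "jyldq".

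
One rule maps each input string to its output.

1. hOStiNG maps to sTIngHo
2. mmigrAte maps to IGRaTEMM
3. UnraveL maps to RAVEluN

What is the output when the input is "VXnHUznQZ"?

Looking at the pairs, the operation is to flip the case of every letter, then move the first 2 characters to the end (rotate left by 2).
Applying both steps to "VXnHUznQZ": "vxNhuZNqz", then "NhuZNqzvx".

NhuZNqzvx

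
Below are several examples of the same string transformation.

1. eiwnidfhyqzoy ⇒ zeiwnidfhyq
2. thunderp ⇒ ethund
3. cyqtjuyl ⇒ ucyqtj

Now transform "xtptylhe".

The pattern: delete the last 2 characters, then move the last character to the front.
Applying both steps to "xtptylhe": "xtptyl", then "lxtpty".

lxtpty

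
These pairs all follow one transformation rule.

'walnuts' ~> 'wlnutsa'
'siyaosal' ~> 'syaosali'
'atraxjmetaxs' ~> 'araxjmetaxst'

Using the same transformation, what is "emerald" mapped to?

eeraldm

The transformation: move the first character to the end, then swap the first and last characters.
For "emerald", step one produces "meralde"; step two turns that into "eeraldm".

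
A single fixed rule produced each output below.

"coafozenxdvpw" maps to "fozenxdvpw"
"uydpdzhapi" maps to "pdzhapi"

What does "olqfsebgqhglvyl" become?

fsebgqhglvyl

Looking at the pairs, the operation is to delete the first 3 characters.
Doing the same to "olqfsebgqhglvyl": "fsebgqhglvyl".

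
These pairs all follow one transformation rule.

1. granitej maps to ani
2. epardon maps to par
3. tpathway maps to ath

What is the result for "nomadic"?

Each output is the input with this applied: move the last 3 characters to the front (rotate right by 3), then keep only the last 3 characters.
Working it through for "nomadic": intermediate "dicnoma", final "oma".

oma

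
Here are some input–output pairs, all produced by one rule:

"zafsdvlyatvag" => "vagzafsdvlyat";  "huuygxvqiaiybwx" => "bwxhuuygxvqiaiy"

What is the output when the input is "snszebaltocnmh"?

Looking at the pairs, the operation is to move the last 3 characters to the front (rotate right by 3).
Applying that to "snszebaltocnmh" gives "nmhsnszebaltoc".

nmhsnszebaltoc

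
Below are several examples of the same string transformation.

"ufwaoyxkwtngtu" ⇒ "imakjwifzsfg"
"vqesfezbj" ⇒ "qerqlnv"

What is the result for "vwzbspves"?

Rule — shift every letter 12 places forward in the alphabet (wrapping around), then delete the first 2 characters.
So "vwzbspves" becomes "lnebhqe".

lnebhqe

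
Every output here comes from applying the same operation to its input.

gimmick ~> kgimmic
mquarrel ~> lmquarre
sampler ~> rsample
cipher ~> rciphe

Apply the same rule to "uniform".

The transformation: move the last character to the front.
So "uniform" becomes "munifor".

munifor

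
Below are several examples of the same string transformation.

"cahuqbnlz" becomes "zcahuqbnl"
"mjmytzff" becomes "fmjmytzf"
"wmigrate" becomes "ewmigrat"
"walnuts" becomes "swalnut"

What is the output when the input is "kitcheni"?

What's happening: move the last character to the front.
So "kitcheni" becomes "ikitchen".

ikitchen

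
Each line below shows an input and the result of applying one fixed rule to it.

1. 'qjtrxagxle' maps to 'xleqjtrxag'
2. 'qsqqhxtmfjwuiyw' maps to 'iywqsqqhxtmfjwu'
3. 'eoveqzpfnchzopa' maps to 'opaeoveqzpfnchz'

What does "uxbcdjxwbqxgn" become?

The transformation: move the last 3 characters to the front (rotate right by 3).
For "uxbcdjxwbqxgn" the result is "xgnuxbcdjxwbq".

xgnuxbcdjxwbq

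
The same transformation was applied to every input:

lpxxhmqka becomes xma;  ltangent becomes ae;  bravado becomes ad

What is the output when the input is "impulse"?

ps

What's happening: keep one character in every 3, starting at position 3 (positions 3rd, 6th, 9th, ...).
Applying that to "impulse" gives "ps".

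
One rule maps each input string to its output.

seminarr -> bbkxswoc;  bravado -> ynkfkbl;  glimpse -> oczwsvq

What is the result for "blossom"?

wyccyvl

In each case the input is transformed by: reverse the string, then shift every letter 10 places forward in the alphabet (wrapping around).
Applying that to "blossom" gives "wyccyvl".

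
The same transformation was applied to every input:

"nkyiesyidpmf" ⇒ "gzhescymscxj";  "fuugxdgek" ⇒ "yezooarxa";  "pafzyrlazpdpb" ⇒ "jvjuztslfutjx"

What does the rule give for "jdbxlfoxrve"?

The rule is to shift every letter 6 places backward in the alphabet (wrapping around), then move the last 2 characters to the front (rotate right by 2).
"jdbxlfoxrve" → "dxvrfzirlpy" → "pydxvrfzirl".

pydxvrfzirl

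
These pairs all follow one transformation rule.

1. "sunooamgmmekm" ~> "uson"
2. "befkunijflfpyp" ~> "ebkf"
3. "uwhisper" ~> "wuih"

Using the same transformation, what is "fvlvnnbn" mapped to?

Looking at the pairs, the operation is to swap each adjacent pair of characters (1↔2, 3↔4, ...), then keep only the first 4 characters.
Working it through for "fvlvnnbn": intermediate "vfvlnnnb", final "vfvl".

vfvl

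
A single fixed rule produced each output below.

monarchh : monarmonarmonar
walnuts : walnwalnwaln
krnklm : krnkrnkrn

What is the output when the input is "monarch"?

The rule is to delete the last 3 characters, then write the whole string 3 times in a row.
For "monarch", step one produces "mona"; step two turns that into "monamonamona".

monamonamona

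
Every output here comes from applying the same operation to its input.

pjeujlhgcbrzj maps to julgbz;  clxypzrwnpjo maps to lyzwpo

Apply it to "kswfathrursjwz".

sftrrjz

Rule — keep every other character starting from the second (positions 2nd, 4th, 6th, ...).
So "kswfathrursjwz" becomes "sftrrjz".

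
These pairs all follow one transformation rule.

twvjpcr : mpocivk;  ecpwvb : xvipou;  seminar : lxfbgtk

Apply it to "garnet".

ztkgxm

Each output is the input with this applied: shift every letter 7 places backward in the alphabet (wrapping around).
Doing the same to "garnet": "ztkgxm".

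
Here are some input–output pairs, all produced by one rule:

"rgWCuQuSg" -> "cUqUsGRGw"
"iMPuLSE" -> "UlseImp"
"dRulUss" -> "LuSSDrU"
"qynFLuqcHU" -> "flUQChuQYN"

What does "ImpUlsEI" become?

What's happening: move the first 3 characters to the end (rotate left by 3), then flip the case of every letter.
Starting from "ImpUlsEI": after the first operation, "UlsEIImp"; after the second, "uLSeiiMP".
(Check on "dRulUss": → "lUssdRu" → "LuSSDrU" ✓)

uLSeiiMP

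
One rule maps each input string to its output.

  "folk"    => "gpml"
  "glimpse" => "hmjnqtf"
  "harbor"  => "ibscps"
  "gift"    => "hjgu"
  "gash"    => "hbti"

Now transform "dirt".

ejsu

What's happening: shift every letter 1 place forward in the alphabet (wrapping around).
"dirt" → "ejsu".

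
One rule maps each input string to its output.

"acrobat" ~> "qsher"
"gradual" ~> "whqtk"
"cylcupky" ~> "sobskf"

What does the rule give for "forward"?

vehmq

Each output is the input with this applied: delete the last 2 characters, then shift every letter 10 places backward in the alphabet (wrapping around).
Applying both steps to "forward": "forwa", then "vehmq".
(Check on "gradual": → "gradu" → "whqtk" ✓)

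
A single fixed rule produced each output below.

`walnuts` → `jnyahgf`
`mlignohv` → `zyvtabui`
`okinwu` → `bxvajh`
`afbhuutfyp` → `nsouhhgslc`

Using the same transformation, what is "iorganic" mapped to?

Rule — shift every letter 13 places forward in the alphabet (wrapping around) — i.e. ROT13.
On "iorganic" that produces "vbetnavp".

vbetnavp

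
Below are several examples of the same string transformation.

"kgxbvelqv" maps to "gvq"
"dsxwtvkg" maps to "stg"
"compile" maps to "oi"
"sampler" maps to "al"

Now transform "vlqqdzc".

ld

The pattern: keep one character in every 3, starting at position 2 (positions 2nd, 5th, 8th, ...).
For "vlqqdzc" the result is "ld".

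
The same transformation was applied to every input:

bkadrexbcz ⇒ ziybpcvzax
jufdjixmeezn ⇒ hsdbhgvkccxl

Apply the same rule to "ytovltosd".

wrmtjrmqb

In each case the input is transformed by: shift every letter 2 places backward in the alphabet (wrapping around).
Applying that to "ytovltosd" gives "wrmtjrmqb".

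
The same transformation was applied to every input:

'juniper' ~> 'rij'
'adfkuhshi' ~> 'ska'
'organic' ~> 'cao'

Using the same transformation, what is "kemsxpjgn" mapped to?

jsk

Rule — keep one character in every 3, starting at position 1 (positions 1st, 4th, 7th, ...), then reverse the string.
Working it through for "kemsxpjgn": intermediate "ksj", final "jsk".
(Check on "organic": → "oac" → "cao" ✓)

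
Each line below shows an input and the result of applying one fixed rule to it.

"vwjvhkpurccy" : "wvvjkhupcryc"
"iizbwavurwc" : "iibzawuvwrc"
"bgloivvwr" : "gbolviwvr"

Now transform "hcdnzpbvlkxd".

The rule is to swap each adjacent pair of characters (1↔2, 3↔4, ...).
So "hcdnzpbvlkxd" becomes "chndpzvbkldx".

chndpzvbkldx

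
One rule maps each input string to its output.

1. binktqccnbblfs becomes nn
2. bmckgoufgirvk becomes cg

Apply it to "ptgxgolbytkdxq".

In each case the input is transformed by: keep every other character starting from the first (positions 1st, 3rd, 5th, ...), then keep one character in every 3, starting at position 2 (positions 2nd, 5th, 8th, ...).
"ptgxgolbytkdxq" → "gy".

gy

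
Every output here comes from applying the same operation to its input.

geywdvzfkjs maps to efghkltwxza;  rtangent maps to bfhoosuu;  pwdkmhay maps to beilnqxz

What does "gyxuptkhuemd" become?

efhilnquvvyz

Looking at the pairs, the operation is to sort the characters into alphabetical order, then shift every letter 1 place forward in the alphabet (wrapping around).
Doing the same to "gyxuptkhuemd": "efhilnquvvyz".
(Check on "rtangent": → "aegnnrtt" → "bfhoosuu" ✓)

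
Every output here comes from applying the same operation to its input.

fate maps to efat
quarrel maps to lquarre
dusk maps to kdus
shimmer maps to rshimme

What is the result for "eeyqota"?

In each case the input is transformed by: move the last character to the front.
"eeyqota" → "aeeyqot".

aeeyqot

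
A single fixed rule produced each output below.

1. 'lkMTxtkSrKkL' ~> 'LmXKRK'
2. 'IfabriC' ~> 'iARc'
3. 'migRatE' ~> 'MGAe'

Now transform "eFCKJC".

What's happening: keep every other character starting from the first (positions 1st, 3rd, 5th, ...), then flip the case of every letter.
Working it through for "eFCKJC": intermediate "eCJ", final "Ecj".

Ecj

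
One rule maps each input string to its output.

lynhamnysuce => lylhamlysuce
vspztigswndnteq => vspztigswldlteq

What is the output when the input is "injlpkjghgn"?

The transformation: replace every "n" with "l".
On "injlpkjghgn" that produces "iljlpkjghgl".

iljlpkjghgl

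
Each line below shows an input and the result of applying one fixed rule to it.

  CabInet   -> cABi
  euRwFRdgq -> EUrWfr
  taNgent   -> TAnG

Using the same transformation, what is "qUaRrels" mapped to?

QuArR

What's happening: flip the case of every letter, then delete the last 3 characters.
Starting from "qUaRrels": after the first operation, "QuArRELS"; after the second, "QuArR".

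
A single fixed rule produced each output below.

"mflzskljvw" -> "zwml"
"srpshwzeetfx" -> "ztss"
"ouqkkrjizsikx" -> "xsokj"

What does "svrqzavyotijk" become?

Rule — keep one character in every 3, starting at position 1 (positions 1st, 4th, 7th, ...), then sort the characters into reverse alphabetical order.
Applying both steps to "svrqzavyotijk": "sqvtk", then "vtsqk".

vtsqk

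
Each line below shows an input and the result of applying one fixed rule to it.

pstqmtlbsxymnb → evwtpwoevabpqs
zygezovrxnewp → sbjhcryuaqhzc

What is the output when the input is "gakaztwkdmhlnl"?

odndcwzngpkoqj

In each case the input is transformed by: shift every letter 3 places forward in the alphabet (wrapping around), then swap the first and last characters.
Starting from "gakaztwkdmhlnl": after the first operation, "jdndcwzngpkoqo"; after the second, "odndcwzngpkoqj".
(Check on "pstqmtlbsxymnb": → "svwtpwoevabpqe" → "evwtpwoevabpqs" ✓)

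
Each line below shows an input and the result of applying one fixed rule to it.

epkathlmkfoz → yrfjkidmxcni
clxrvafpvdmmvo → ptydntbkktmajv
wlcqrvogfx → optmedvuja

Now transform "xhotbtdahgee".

What's happening: move the first 3 characters to the end (rotate left by 3), then shift every letter 2 places backward in the alphabet (wrapping around).
For "xhotbtdahgee", step one produces "tbtdahgeexho"; step two turns that into "rzrbyfeccvfm".
(Check on "wlcqrvogfx": → "qrvogfxwlc" → "optmedvuja" ✓)

rzrbyfeccvfm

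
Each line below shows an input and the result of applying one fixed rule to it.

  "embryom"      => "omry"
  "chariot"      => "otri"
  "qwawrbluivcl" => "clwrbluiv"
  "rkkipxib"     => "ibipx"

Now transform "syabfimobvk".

The rule is to delete the first 3 characters, then move the last 2 characters to the front (rotate right by 2).
For "syabfimobvk", step one produces "bfimobvk"; step two turns that into "vkbfimob".

vkbfimob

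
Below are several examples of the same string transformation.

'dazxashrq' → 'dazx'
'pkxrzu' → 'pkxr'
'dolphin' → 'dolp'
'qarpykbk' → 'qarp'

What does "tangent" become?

tang

The rule is to keep only the first 4 characters.
On "tangent" that produces "tang".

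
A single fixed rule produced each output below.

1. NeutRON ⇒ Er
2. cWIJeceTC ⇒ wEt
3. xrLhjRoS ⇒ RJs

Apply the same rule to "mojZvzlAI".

Looking at the pairs, the operation is to keep one character in every 3, starting at position 2 (positions 2nd, 5th, 8th, ...), then flip the case of every letter.
"mojZvzlAI" → "ovA" → "OVa".
(Check on "cWIJeceTC": → "WeT" → "wEt" ✓)

OVa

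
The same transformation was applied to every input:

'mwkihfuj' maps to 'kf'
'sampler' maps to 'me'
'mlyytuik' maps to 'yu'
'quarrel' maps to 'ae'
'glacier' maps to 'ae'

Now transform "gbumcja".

In each case the input is transformed by: keep one character in every 3, starting at position 3 (positions 3rd, 6th, 9th, ...).
On "gbumcja" that produces "uj".

uj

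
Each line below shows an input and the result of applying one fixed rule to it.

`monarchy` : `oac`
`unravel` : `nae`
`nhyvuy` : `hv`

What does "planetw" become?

In each case the input is transformed by: delete the last character, then keep every other character starting from the second (positions 2nd, 4th, 6th, ...).
On "planetw": the first step gives "planet", and the second then gives "lnt".

lnt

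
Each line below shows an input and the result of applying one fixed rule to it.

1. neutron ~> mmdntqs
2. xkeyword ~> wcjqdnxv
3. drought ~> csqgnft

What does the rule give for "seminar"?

In each case the input is transformed by: take characters alternately from the front and the back (1st, last, 2nd, 2nd-last, ...), then shift every letter 1 place backward in the alphabet (wrapping around).
Doing the same to "seminar": "rqdzlmh".

rqdzlmh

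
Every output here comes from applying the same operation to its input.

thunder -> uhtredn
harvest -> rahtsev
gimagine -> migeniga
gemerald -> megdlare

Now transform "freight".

erfthgi

In each case the input is transformed by: reverse the string, then move the last 3 characters to the front (rotate right by 3).
For "freight", step one produces "thgierf"; step two turns that into "erfthgi".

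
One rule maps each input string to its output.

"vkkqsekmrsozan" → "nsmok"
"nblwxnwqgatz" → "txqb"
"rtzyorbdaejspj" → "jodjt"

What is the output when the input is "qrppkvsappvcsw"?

In each case the input is transformed by: keep one character in every 3, starting at position 2 (positions 2nd, 5th, 8th, ...), then swap the first and last characters.
On "qrppkvsappvcsw" that produces "wkavr".

wkavr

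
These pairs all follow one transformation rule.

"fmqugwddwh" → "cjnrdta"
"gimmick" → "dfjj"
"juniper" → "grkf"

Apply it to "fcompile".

In each case the input is transformed by: delete the last 3 characters, then shift every letter 3 places backward in the alphabet (wrapping around).
Doing the same to "fcompile": "czljm".

czljm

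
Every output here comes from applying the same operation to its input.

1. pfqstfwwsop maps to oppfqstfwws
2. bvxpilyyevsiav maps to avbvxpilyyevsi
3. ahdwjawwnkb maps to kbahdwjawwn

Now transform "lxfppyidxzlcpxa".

The transformation: move the last 2 characters to the front (rotate right by 2).
Applying that to "lxfppyidxzlcpxa" gives "xalxfppyidxzlcp".

xalxfppyidxzlcp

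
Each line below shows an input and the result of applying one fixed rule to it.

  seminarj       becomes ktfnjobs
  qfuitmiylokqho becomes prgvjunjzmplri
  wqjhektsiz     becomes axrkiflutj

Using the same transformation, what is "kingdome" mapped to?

fljohepn

The transformation: move the last character to the front, then shift every letter 1 place forward in the alphabet (wrapping around).
Starting from "kingdome": after the first operation, "ekingdom"; after the second, "fljohepn".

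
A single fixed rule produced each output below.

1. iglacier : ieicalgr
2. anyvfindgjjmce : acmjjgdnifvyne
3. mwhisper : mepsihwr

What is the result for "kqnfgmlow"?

kolmgfnqw

The transformation: reverse the string, then swap the first and last characters.
For "kqnfgmlow", step one produces "wolmgfnqk"; step two turns that into "kolmgfnqw".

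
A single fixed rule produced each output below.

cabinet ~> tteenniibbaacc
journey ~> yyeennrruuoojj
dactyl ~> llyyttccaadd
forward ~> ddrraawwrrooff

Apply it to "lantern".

nnrreettnnaall

The transformation: double every character, then reverse the string.
Starting from "lantern": after the first operation, "llaanntteerrnn"; after the second, "nnrreettnnaall".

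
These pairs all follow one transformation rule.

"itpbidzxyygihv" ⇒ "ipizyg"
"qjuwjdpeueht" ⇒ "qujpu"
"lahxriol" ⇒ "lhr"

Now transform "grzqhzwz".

In each case the input is transformed by: delete the last 2 characters, then keep every other character starting from the first (positions 1st, 3rd, 5th, ...).
"grzqhzwz" → "grzqhz" → "gzh".
(Check on "qjuwjdpeueht": → "qjuwjdpeue" → "qujpu" ✓)

gzh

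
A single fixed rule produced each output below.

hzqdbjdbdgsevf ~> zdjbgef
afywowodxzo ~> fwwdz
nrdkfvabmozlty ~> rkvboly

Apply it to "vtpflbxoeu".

The rule is to keep every other character starting from the second (positions 2nd, 4th, 6th, ...).
On "vtpflbxoeu" that produces "tfbou".

tfbou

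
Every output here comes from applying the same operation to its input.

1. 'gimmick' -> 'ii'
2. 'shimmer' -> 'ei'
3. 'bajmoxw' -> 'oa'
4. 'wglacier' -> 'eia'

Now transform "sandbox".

The transformation: reverse the string, then keep only the vowels.
Applying both steps to "sandbox": "xobdnas", then "oa".

oa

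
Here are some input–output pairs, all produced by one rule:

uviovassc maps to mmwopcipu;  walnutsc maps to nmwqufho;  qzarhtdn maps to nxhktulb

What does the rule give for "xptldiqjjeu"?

Looking at the pairs, the operation is to shift every letter 6 places backward in the alphabet (wrapping around), then move the last 3 characters to the front (rotate right by 3).
Applying both steps to "xptldiqjjeu": "rjnfxckddyo", then "dyorjnfxckd".

dyorjnfxckd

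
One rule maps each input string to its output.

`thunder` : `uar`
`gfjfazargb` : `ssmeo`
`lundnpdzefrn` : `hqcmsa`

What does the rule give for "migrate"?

Looking at the pairs, the operation is to shift every letter 13 places forward in the alphabet (wrapping around) — i.e. ROT13, then keep every other character starting from the second (positions 2nd, 4th, 6th, ...).
Starting from "migrate": after the first operation, "zvtengr"; after the second, "veg".

veg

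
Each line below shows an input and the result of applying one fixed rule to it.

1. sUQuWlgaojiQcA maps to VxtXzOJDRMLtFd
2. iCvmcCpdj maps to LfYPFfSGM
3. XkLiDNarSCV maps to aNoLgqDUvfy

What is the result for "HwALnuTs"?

kZdoQXwV

Looking at the pairs, the operation is to shift every letter 3 places forward in the alphabet (wrapping around), then flip the case of every letter.
Doing the same to "HwALnuTs": "kZdoQXwV".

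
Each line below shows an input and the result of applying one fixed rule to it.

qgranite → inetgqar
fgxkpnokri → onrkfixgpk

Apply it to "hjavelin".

lenijhva

Looking at the pairs, the operation is to swap the front and back halves of the string, then swap each adjacent pair of characters (1↔2, 3↔4, ...).
On "hjavelin": the first step gives "elinhjav", and the second then gives "lenijhva".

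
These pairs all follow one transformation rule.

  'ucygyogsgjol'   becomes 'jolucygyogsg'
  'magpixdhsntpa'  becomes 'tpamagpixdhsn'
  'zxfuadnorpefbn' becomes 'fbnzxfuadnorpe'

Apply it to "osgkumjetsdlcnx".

What's happening: move the last 3 characters to the front (rotate right by 3).
"osgkumjetsdlcnx" → "cnxosgkumjetsdl".

cnxosgkumjetsdl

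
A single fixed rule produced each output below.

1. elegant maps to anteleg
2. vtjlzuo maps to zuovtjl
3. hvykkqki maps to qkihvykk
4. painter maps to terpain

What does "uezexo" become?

exouez

The rule is to move the last 3 characters to the front (rotate right by 3).
Doing the same to "uezexo": "exouez".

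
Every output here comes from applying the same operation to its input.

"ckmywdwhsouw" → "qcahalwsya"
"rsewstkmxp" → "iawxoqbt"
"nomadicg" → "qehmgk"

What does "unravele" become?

vezipi

What's happening: delete the first 2 characters, then shift every letter 4 places forward in the alphabet (wrapping around).
For "unravele", step one produces "ravele"; step two turns that into "vezipi".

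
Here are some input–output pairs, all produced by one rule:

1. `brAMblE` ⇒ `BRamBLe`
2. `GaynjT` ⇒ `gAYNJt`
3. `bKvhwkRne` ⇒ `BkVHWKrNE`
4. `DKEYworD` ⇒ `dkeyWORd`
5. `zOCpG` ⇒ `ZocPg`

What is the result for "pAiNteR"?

Rule — flip the case of every letter.
For "pAiNteR" the result is "PaInTEr".

PaInTEr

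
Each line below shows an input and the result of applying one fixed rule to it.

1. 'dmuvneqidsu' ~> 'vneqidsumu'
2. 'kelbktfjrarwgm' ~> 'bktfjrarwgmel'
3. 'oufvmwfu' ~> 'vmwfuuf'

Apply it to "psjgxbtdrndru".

What's happening: delete the first character, then move the first 2 characters to the end (rotate left by 2).
For "psjgxbtdrndru", step one produces "sjgxbtdrndru"; step two turns that into "gxbtdrndrusj".

gxbtdrndrusj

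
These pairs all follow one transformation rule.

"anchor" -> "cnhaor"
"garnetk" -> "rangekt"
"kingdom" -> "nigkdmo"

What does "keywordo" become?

yewkoord

In each case the input is transformed by: move the first 2 characters to the end (rotate left by 2), then take characters alternately from the front and the back (1st, last, 2nd, 2nd-last, ...).
On "keywordo" that produces "yewkoord".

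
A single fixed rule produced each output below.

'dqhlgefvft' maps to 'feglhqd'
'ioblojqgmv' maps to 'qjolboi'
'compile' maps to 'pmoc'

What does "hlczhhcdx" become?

hhzclh

What's happening: reverse the string, then delete the first 3 characters.
Starting from "hlczhhcdx": after the first operation, "xdchhzclh"; after the second, "hhzclh".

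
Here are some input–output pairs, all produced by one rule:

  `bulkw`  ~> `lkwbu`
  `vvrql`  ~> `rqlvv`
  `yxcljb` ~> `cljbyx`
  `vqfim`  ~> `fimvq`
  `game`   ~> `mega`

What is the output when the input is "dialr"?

Each output is the input with this applied: move the first 2 characters to the end (rotate left by 2).
"dialr" → "alrdi".

alrdi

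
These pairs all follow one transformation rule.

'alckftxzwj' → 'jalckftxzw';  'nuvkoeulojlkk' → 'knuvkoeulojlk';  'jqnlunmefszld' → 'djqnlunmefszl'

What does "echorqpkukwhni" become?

Rule — move the last character to the front.
Doing the same to "echorqpkukwhni": "iechorqpkukwhn".

iechorqpkukwhn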